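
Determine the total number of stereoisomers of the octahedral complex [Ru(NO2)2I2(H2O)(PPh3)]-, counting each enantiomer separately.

The six octahedral sites form three mutually perpendicular trans pairs.
There are 6 geometric isomers: NO2 cis, I cis (3 arrangements, 2 chiral); NO2 trans, I cis; NO2 cis, I trans; NO2 trans, I trans.
Of these, 2 lack any improper symmetry element and so occur as enantiomeric pairs, giving 6 + 2 = 8 stereoisomers in total.

8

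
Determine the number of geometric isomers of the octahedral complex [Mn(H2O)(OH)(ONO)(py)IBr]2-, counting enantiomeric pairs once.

In an octahedral complex each vertex has one trans partner and four cis neighbours.
Placing the ligands in turn and identifying arrangements related by rotation or reflection leaves 15 distinct geometric isomers.

15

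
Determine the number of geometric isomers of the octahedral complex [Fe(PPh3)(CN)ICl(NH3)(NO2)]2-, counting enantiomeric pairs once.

The six octahedral sites form three mutually perpendicular trans pairs.
Exhaustive case analysis gives 15 geometric isomers.

15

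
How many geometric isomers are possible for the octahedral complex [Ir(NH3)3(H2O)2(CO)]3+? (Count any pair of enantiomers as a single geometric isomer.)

An octahedron has six vertices in three trans pairs; every non-trans pair is cis.
Systematic placement gives 3 geometric isomers: NH3 mer, H2O cis; NH3 mer, H2O trans; NH3 fac, H2O cis.

3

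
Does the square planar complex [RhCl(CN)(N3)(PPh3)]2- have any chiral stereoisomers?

no

In a square planar complex each vertex has one trans partner and two cis neighbours.
There are 3 geometric isomers: (CN/N3 trans, Cl/PPh3 trans); (CN/PPh3 trans, Cl/N3 trans); (CN/Cl trans, N3/PPh3 trans).
Each arrangement has an internal mirror plane or centre of symmetry, so none is chiral.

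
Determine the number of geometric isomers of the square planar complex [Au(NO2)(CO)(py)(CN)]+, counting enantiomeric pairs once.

In a square planar complex each vertex has one trans partner and two cis neighbours.
Systematic placement gives 3 geometric isomers: (CN/NO2 trans, CO/py trans); (CN/py trans, CO/NO2 trans); (CN/CO trans, NO2/py trans).

3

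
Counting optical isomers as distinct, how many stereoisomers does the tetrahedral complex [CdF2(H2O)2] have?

Only one geometric arrangement is possible.

1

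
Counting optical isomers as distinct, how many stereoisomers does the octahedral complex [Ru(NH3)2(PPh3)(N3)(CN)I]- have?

15

The six octahedral sites form three mutually perpendicular trans pairs.
Exhaustive case analysis gives 9 geometric isomers.
Of these, 6 lack any improper symmetry element and so occur as enantiomeric pairs, giving 9 + 6 = 15 stereoisomers in total.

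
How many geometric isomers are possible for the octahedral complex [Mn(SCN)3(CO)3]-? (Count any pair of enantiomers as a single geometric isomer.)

An octahedron has six vertices in three trans pairs; every non-trans pair is cis.
There are 2 geometric isomers: SCN mer; SCN fac.

2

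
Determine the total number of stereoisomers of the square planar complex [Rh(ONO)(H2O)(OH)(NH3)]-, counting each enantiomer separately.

In a square planar complex each vertex has one trans partner and two cis neighbours.
Systematic placement gives 3 geometric isomers: (H2O/OH trans, NH3/ONO trans); (H2O/ONO trans, NH3/OH trans); (H2O/NH3 trans, OH/ONO trans).
Each arrangement has an internal mirror plane or centre of symmetry, so none is chiral.

3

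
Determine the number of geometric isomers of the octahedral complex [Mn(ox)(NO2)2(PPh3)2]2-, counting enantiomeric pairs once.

3

In an octahedral complex each vertex has one trans partner and four cis neighbours.
Each ox is bidentate and must span two cis positions.
There are 3 geometric isomers: NO2 trans, PPh3 cis; NO2 cis, PPh3 cis (chiral); NO2 cis, PPh3 trans.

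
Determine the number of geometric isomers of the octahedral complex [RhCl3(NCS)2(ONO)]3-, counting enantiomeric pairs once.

In an octahedral complex each vertex has one trans partner and four cis neighbours.
There are 3 geometric isomers: Cl mer, NCS cis; Cl mer, NCS trans; Cl fac, NCS cis.

3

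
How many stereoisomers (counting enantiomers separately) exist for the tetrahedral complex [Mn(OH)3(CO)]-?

Only one geometric arrangement is possible.

1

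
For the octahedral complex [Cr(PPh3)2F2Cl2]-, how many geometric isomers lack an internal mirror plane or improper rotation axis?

In an octahedral complex each vertex has one trans partner and four cis neighbours.
Systematic placement gives 5 geometric isomers: PPh3 trans, F trans, Cl trans; PPh3 cis, F cis, Cl trans; PPh3 trans, F cis, Cl cis; PPh3 cis, F cis, Cl cis (chiral); PPh3 cis, F trans, Cl cis.
One of these lacks any improper symmetry element and so occurs as an enantiomeric pair, giving 5 + 1 = 6 stereoisomers in total.

1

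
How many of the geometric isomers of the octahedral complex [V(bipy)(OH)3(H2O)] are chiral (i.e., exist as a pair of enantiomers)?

In an octahedral complex each vertex has one trans partner and four cis neighbours.
Each bipy is bidentate and must span two cis positions.
Systematic placement gives 2 geometric isomers: OH fac; OH mer.
Each arrangement has an internal mirror plane or centre of symmetry, so none is chiral.

0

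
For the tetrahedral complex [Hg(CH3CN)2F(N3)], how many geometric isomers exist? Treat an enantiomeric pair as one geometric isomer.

In a tetrahedral complex all four positions are equivalent and every pair of ligands is adjacent — there is no cis/trans distinction.
Only one geometric arrangement is possible.

1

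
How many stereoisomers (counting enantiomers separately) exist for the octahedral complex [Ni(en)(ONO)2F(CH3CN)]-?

The six octahedral sites form three mutually perpendicular trans pairs.
Each en is bidentate and must span two cis positions.
Systematic placement gives 4 geometric isomers: ONO cis (3 arrangements, 2 chiral); ONO trans.
Of these, 2 lack any improper symmetry element and so occur as enantiomeric pairs, giving 4 + 2 = 6 stereoisomers in total.

6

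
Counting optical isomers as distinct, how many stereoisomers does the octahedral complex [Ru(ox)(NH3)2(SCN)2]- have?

In an octahedral complex each vertex has one trans partner and four cis neighbours.
Each ox is bidentate and must span two cis positions.
The distinct arrangements are (3 in all): NH3 trans, SCN cis; NH3 cis, SCN cis (chiral); NH3 cis, SCN trans.
One of these lacks any improper symmetry element and so occurs as an enantiomeric pair, giving 3 + 1 = 4 stereoisomers in total.

4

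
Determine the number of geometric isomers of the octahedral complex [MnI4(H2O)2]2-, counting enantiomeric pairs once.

2

In an octahedral complex each vertex has one trans partner and four cis neighbours.
Working through the distinct placements yields 2 geometric isomers: H2O trans; H2O cis.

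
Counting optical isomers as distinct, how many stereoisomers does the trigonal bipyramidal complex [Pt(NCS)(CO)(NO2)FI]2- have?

In a trigonal bipyramid the two axial positions differ from the three equatorial ones.
Exhaustive case analysis gives 10 geometric isomers.
Of these, 10 lack any improper symmetry element and so occur as enantiomeric pairs, giving 10 + 10 = 20 stereoisomers in total.

20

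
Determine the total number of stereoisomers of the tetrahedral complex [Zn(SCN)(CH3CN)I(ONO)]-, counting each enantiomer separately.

2

In a tetrahedral complex all four positions are equivalent and every pair of ligands is adjacent — there is no cis/trans distinction.
Only one geometric arrangement is possible; it has no improper symmetry element, so it exists as a pair of enantiomers (2 stereoisomers).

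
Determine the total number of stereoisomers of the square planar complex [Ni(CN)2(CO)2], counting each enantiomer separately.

2

Systematic placement gives 2 geometric isomers: CN cis; CN trans.
Each arrangement has an internal mirror plane or centre of symmetry, so none is chiral.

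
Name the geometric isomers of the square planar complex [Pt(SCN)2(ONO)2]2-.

A square has two trans pairs of vertices; adjacent vertices are cis.
There are 2 geometric isomers: SCN cis; SCN trans.

cis and trans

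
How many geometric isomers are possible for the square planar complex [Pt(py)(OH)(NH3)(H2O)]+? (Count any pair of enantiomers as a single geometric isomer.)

A square has two trans pairs of vertices; adjacent vertices are cis.
There are 3 geometric isomers: (H2O/OH trans, NH3/py trans); (H2O/py trans, NH3/OH trans); (H2O/NH3 trans, OH/py trans).

3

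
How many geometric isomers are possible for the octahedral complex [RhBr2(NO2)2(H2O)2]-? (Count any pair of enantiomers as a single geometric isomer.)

The six octahedral sites form three mutually perpendicular trans pairs.
The distinct arrangements are (5 in all): Br trans, NO2 trans, H2O trans; Br trans, NO2 cis, H2O cis; Br cis, NO2 trans, H2O cis; Br cis, NO2 cis, H2O cis (chiral); Br cis, NO2 cis, H2O trans.

5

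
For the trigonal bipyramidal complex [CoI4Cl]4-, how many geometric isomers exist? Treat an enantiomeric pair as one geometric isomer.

The distinct arrangements are (2 in all): Cl axial; Cl equatorial.

2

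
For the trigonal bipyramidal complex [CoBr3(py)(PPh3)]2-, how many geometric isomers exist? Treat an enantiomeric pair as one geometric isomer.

A trigonal bipyramid has two axial and three equatorial sites, which are chemically inequivalent.
The distinct arrangements are (4 in all): py equatorial, PPh3 equatorial; py equatorial, PPh3 axial; py axial, PPh3 equatorial; py axial, PPh3 axial.

4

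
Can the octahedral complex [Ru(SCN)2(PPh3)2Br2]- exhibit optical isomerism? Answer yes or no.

Working through the distinct placements yields 5 geometric isomers: SCN trans, PPh3 trans, Br trans; SCN cis, PPh3 cis, Br trans; SCN trans, PPh3 cis, Br cis; SCN cis, PPh3 cis, Br cis (chiral); SCN cis, PPh3 trans, Br cis.
One of these lacks any improper symmetry element and so occurs as an enantiomeric pair, giving 5 + 1 = 6 stereoisomers in total.

yes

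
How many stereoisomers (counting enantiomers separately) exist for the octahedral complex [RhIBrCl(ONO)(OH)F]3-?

30

The six octahedral sites form three mutually perpendicular trans pairs.
Exhaustive case analysis gives 15 geometric isomers.
Of these, 15 lack any improper symmetry element and so occur as enantiomeric pairs, giving 15 + 15 = 30 stereoisomers in total.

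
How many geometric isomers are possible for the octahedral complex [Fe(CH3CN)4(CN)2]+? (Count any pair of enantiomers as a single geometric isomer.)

There are 2 geometric isomers: CN trans; CN cis.

2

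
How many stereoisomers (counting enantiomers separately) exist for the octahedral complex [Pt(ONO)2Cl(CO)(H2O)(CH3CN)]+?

In an octahedral complex each vertex has one trans partner and four cis neighbours.
Systematic enumeration (placing each ligand type in turn and discarding arrangements equivalent by rotation or reflection) gives 9 geometric isomers.
Of these, 6 lack any improper symmetry element and so occur as enantiomeric pairs, giving 9 + 6 = 15 stereoisomers in total.

15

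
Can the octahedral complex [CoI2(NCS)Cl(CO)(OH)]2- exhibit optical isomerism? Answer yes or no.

In an octahedral complex each vertex has one trans partner and four cis neighbours.
Exhaustive case analysis gives 9 geometric isomers.
Of these, 6 lack any improper symmetry element and so occur as enantiomeric pairs, giving 9 + 6 = 15 stereoisomers in total.

yes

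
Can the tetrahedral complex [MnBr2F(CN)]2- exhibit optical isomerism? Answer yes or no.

no

In a tetrahedral complex all four positions are equivalent and every pair of ligands is adjacent — there is no cis/trans distinction.
Only one geometric arrangement is possible.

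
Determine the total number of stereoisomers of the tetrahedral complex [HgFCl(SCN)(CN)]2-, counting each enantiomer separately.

2

In a tetrahedral complex all four positions are equivalent and every pair of ligands is adjacent — there is no cis/trans distinction.
Only one geometric arrangement is possible; it has no improper symmetry element, so it exists as a pair of enantiomers (2 stereoisomers).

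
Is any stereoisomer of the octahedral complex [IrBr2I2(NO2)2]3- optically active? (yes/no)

yes

Systematic placement gives 5 geometric isomers: Br trans, I trans, NO2 trans; Br trans, I cis, NO2 cis; Br cis, I cis, NO2 trans; Br cis, I cis, NO2 cis (chiral); Br cis, I trans, NO2 cis.
One of these lacks any improper symmetry element and so occurs as an enantiomeric pair, giving 5 + 1 = 6 stereoisomers in total.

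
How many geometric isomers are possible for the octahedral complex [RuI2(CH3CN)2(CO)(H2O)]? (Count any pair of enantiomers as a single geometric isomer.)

6

There are 6 geometric isomers: I trans, CH3CN trans; I cis, CH3CN trans; I trans, CH3CN cis; I cis, CH3CN cis (3 arrangements, 2 chiral).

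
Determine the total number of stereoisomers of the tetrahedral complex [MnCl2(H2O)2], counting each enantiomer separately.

1

In a tetrahedral complex all four positions are equivalent and every pair of ligands is adjacent — there is no cis/trans distinction.
Only one geometric arrangement is possible.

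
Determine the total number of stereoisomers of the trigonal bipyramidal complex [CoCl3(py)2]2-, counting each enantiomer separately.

Working through the distinct placements yields 3 geometric isomers: py both equatorial; py one axial, one equatorial; py both axial.
Each arrangement has an internal mirror plane or centre of symmetry, so none is chiral.

3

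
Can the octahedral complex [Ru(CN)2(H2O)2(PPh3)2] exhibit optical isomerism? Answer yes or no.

yes

Systematic placement gives 5 geometric isomers: CN trans, H2O trans, PPh3 trans; CN trans, H2O cis, PPh3 cis; CN cis, H2O cis, PPh3 trans; CN cis, H2O cis, PPh3 cis (chiral); CN cis, H2O trans, PPh3 cis.
One of these lacks any improper symmetry element and so occurs as an enantiomeric pair, giving 5 + 1 = 6 stereoisomers in total.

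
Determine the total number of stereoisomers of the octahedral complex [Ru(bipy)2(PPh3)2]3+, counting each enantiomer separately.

3

In an octahedral complex each vertex has one trans partner and four cis neighbours.
Each bipy is bidentate and must span two cis positions.
There are 2 geometric isomers: PPh3 trans; PPh3 cis (chiral).
One of these lacks any improper symmetry element and so occurs as an enantiomeric pair, giving 2 + 1 = 3 stereoisomers in total.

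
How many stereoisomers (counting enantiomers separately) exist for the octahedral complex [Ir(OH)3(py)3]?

In an octahedral complex each vertex has one trans partner and four cis neighbours.
Working through the distinct placements yields 2 geometric isomers: OH mer; OH fac.
Each arrangement has an internal mirror plane or centre of symmetry, so none is chiral.

2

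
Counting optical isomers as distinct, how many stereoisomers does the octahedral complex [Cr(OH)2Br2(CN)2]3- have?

There are 5 geometric isomers: OH trans, Br trans, CN trans; OH cis, Br trans, CN cis; OH trans, Br cis, CN cis; OH cis, Br cis, CN cis (chiral); OH cis, Br cis, CN trans.
One of these lacks any improper symmetry element and so occurs as an enantiomeric pair, giving 5 + 1 = 6 stereoisomers in total.

6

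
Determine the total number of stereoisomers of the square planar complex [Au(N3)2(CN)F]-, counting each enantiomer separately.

2

A square has two trans pairs of vertices; adjacent vertices are cis.
Systematic placement gives 2 geometric isomers: N3 cis; N3 trans.
Each arrangement has an internal mirror plane or centre of symmetry, so none is chiral.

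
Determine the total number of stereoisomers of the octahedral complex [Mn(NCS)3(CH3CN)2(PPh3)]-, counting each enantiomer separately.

The six octahedral sites form three mutually perpendicular trans pairs.
The distinct arrangements are (3 in all): NCS mer, CH3CN trans; NCS fac, CH3CN cis; NCS mer, CH3CN cis.
Each arrangement has an internal mirror plane or centre of symmetry, so none is chiral.

3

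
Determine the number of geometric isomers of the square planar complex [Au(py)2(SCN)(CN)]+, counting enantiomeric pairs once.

2

In a square planar complex each vertex has one trans partner and two cis neighbours.
The distinct arrangements are (2 in all): py cis; py trans.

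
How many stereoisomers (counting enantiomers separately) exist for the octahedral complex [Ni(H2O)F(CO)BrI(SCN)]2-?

An octahedron has six vertices in three trans pairs; every non-trans pair is cis.
Exhaustive case analysis gives 15 geometric isomers.
Of these, 15 lack any improper symmetry element and so occur as enantiomeric pairs, giving 15 + 15 = 30 stereoisomers in total.

30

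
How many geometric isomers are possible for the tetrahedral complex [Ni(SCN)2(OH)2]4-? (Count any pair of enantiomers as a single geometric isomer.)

1

All four vertices of a tetrahedron are equivalent and mutually adjacent, so cis/trans isomerism cannot arise.
Only one geometric arrangement is possible.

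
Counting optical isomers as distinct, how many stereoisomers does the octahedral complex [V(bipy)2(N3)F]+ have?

3

An octahedron has six vertices in three trans pairs; every non-trans pair is cis.
Each bipy is bidentate and must span two cis positions.
Systematic placement gives 2 geometric isomers: N3 and F mutually trans; N3 and F mutually cis (chiral).
One of these lacks any improper symmetry element and so occurs as an enantiomeric pair, giving 2 + 1 = 3 stereoisomers in total.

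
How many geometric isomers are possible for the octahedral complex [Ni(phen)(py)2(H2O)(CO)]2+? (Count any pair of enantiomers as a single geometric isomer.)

4

In an octahedral complex each vertex has one trans partner and four cis neighbours.
Each phen is bidentate and must span two cis positions.
Working through the distinct placements yields 4 geometric isomers: py cis (3 arrangements, 2 chiral); py trans.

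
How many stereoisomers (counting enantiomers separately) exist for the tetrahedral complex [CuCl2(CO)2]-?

In a tetrahedral complex all four positions are equivalent and every pair of ligands is adjacent — there is no cis/trans distinction.
Only one geometric arrangement is possible.

1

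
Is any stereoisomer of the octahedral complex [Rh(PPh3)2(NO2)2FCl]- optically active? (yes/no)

yes

An octahedron has six vertices in three trans pairs; every non-trans pair is cis.
Working through the distinct placements yields 6 geometric isomers: PPh3 trans, NO2 trans; PPh3 cis, NO2 cis (3 arrangements, 2 chiral); PPh3 trans, NO2 cis; PPh3 cis, NO2 trans.
Of these, 2 lack any improper symmetry element and so occur as enantiomeric pairs, giving 6 + 2 = 8 stereoisomers in total.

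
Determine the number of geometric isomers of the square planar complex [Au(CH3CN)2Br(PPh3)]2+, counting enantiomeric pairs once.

2

A square has two trans pairs of vertices; adjacent vertices are cis.
Working through the distinct placements yields 2 geometric isomers: CH3CN cis; CH3CN trans.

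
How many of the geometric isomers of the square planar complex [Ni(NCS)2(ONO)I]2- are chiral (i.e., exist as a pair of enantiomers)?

A square has two trans pairs of vertices; adjacent vertices are cis.
Working through the distinct placements yields 2 geometric isomers: NCS cis; NCS trans.
Each arrangement has an internal mirror plane or centre of symmetry, so none is chiral.

0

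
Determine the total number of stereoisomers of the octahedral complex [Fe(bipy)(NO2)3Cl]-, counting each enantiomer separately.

2

Each bipy is bidentate and must span two cis positions.
The distinct arrangements are (2 in all): NO2 fac; NO2 mer.
Each arrangement has an internal mirror plane or centre of symmetry, so none is chiral.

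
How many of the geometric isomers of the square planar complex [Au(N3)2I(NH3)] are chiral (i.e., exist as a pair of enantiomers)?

A square has two trans pairs of vertices; adjacent vertices are cis.
The distinct arrangements are (2 in all): N3 cis; N3 trans.
Each arrangement has an internal mirror plane or centre of symmetry, so none is chiral.

0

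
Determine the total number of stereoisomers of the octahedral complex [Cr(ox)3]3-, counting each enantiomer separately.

2

An octahedron has six vertices in three trans pairs; every non-trans pair is cis.
Each ox is bidentate and must span two cis positions.
Only one geometric arrangement is possible; it has no improper symmetry element, so it exists as a pair of enantiomers (2 stereoisomers).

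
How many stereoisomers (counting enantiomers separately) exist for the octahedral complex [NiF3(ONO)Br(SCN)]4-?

Systematic placement gives 4 geometric isomers: F mer (3 arrangements); F fac (chiral).
One of these lacks any improper symmetry element and so occurs as an enantiomeric pair, giving 4 + 1 = 5 stereoisomers in total.

5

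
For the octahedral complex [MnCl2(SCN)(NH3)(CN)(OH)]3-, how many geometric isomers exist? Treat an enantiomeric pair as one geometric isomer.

9

Exhaustive case analysis gives 9 geometric isomers.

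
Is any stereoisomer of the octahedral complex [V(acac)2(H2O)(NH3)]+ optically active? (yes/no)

yes

Each acac is bidentate and must span two cis positions.
Working through the distinct placements yields 2 geometric isomers: H2O and NH3 mutually trans; H2O and NH3 mutually cis (chiral).
One of these lacks any improper symmetry element and so occurs as an enantiomeric pair, giving 2 + 1 = 3 stereoisomers in total.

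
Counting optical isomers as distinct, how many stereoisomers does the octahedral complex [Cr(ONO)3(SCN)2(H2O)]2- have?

The distinct arrangements are (3 in all): ONO mer, SCN trans; ONO fac, SCN cis; ONO mer, SCN cis.
Each arrangement has an internal mirror plane or centre of symmetry, so none is chiral.

3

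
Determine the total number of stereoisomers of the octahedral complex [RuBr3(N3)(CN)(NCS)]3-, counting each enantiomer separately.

The six octahedral sites form three mutually perpendicular trans pairs.
Working through the distinct placements yields 4 geometric isomers: Br mer (3 arrangements); Br fac (chiral).
One of these lacks any improper symmetry element and so occurs as an enantiomeric pair, giving 4 + 1 = 5 stereoisomers in total.

5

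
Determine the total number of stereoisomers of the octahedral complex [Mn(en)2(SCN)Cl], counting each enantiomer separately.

3

In an octahedral complex each vertex has one trans partner and four cis neighbours.
Each en is bidentate and must span two cis positions.
Working through the distinct placements yields 2 geometric isomers: SCN and Cl mutually trans; SCN and Cl mutually cis (chiral).
One of these lacks any improper symmetry element and so occurs as an enantiomeric pair, giving 2 + 1 = 3 stereoisomers in total.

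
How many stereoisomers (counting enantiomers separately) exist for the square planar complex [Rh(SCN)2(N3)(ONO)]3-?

The distinct arrangements are (2 in all): SCN cis; SCN trans.
Each arrangement has an internal mirror plane or centre of symmetry, so none is chiral.

2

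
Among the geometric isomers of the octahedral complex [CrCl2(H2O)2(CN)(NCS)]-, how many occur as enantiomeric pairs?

The distinct arrangements are (6 in all): Cl cis, H2O cis (3 arrangements, 2 chiral); Cl cis, H2O trans; Cl trans, H2O cis; Cl trans, H2O trans.
Of these, 2 lack any improper symmetry element and so occur as enantiomeric pairs, giving 6 + 2 = 8 stereoisomers in total.

2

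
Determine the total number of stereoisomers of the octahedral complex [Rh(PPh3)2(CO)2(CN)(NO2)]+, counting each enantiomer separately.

An octahedron has six vertices in three trans pairs; every non-trans pair is cis.
There are 6 geometric isomers: PPh3 trans, CO cis; PPh3 cis, CO cis (3 arrangements, 2 chiral); PPh3 trans, CO trans; PPh3 cis, CO trans.
Of these, 2 lack any improper symmetry element and so occur as enantiomeric pairs, giving 6 + 2 = 8 stereoisomers in total.

8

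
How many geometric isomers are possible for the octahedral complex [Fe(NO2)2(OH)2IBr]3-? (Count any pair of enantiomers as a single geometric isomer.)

The distinct arrangements are (6 in all): NO2 trans, OH trans; NO2 cis, OH cis (3 arrangements, 2 chiral); NO2 cis, OH trans; NO2 trans, OH cis.

6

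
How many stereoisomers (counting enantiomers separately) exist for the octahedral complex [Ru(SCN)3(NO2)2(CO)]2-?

In an octahedral complex each vertex has one trans partner and four cis neighbours.
Systematic placement gives 3 geometric isomers: SCN mer, NO2 cis; SCN mer, NO2 trans; SCN fac, NO2 cis.
Each arrangement has an internal mirror plane or centre of symmetry, so none is chiral.

3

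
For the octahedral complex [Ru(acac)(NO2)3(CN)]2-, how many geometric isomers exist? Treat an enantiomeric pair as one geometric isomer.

2

Each acac is bidentate and must span two cis positions.
Working through the distinct placements yields 2 geometric isomers: NO2 fac; NO2 mer.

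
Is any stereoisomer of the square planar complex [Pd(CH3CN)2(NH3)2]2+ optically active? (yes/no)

no

A square has two trans pairs of vertices; adjacent vertices are cis.
The distinct arrangements are (2 in all): CH3CN cis; CH3CN trans.
Each arrangement has an internal mirror plane or centre of symmetry, so none is chiral.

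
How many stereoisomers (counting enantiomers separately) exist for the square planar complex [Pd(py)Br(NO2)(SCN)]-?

In a square planar complex each vertex has one trans partner and two cis neighbours.
Working through the distinct placements yields 3 geometric isomers: (Br/SCN trans, NO2/py trans); (Br/py trans, NO2/SCN trans); (Br/NO2 trans, SCN/py trans).
Each arrangement has an internal mirror plane or centre of symmetry, so none is chiral.

3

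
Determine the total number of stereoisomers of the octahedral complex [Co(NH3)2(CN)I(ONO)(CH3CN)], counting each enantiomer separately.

Exhaustive case analysis gives 9 geometric isomers.
Of these, 6 lack any improper symmetry element and so occur as enantiomeric pairs, giving 9 + 6 = 15 stereoisomers in total.

15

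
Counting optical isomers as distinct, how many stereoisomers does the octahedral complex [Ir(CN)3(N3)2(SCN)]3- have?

3

The distinct arrangements are (3 in all): CN mer, N3 cis; CN mer, N3 trans; CN fac, N3 cis.
Each arrangement has an internal mirror plane or centre of symmetry, so none is chiral.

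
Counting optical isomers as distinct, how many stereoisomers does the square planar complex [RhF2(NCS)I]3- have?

A square has two trans pairs of vertices; adjacent vertices are cis.
Systematic placement gives 2 geometric isomers: F cis; F trans.
Each arrangement has an internal mirror plane or centre of symmetry, so none is chiral.

2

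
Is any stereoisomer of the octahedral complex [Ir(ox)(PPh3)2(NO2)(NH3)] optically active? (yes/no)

yes

The six octahedral sites form three mutually perpendicular trans pairs.
Each ox is bidentate and must span two cis positions.
The distinct arrangements are (4 in all): PPh3 cis (3 arrangements, 2 chiral); PPh3 trans.
Of these, 2 lack any improper symmetry element and so occur as enantiomeric pairs, giving 4 + 2 = 6 stereoisomers in total.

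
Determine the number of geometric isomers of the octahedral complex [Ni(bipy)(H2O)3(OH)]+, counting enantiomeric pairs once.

2

In an octahedral complex each vertex has one trans partner and four cis neighbours.
Each bipy is bidentate and must span two cis positions.
There are 2 geometric isomers: H2O mer; H2O fac.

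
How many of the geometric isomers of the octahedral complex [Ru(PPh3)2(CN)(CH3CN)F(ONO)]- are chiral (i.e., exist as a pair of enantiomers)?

6

In an octahedral complex each vertex has one trans partner and four cis neighbours.
Placing the ligands in turn and identifying arrangements related by rotation or reflection leaves 9 distinct geometric isomers.
Of these, 6 lack any improper symmetry element and so occur as enantiomeric pairs, giving 9 + 6 = 15 stereoisomers in total.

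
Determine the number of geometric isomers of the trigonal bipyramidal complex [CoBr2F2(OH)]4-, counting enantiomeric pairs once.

5

In a trigonal bipyramid the two axial positions differ from the three equatorial ones.
Placing the ligands in turn and identifying arrangements related by rotation or reflection leaves 5 distinct geometric isomers.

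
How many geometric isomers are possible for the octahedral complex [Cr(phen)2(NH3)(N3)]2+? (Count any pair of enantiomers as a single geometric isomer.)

The six octahedral sites form three mutually perpendicular trans pairs.
Each phen is bidentate and must span two cis positions.
There are 2 geometric isomers: NH3 and N3 mutually trans; NH3 and N3 mutually cis (chiral).

2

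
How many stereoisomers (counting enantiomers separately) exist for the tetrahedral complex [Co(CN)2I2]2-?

1

In a tetrahedral complex all four positions are equivalent and every pair of ligands is adjacent — there is no cis/trans distinction.
Only one geometric arrangement is possible.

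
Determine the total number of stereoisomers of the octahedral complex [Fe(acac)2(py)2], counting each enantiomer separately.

The six octahedral sites form three mutually perpendicular trans pairs.
Each acac is bidentate and must span two cis positions.
The distinct arrangements are (2 in all): py trans; py cis (chiral).
One of these lacks any improper symmetry element and so occurs as an enantiomeric pair, giving 2 + 1 = 3 stereoisomers in total.

3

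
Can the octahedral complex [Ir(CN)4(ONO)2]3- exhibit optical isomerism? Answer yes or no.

An octahedron has six vertices in three trans pairs; every non-trans pair is cis.
Working through the distinct placements yields 2 geometric isomers: ONO trans; ONO cis.
Each arrangement has an internal mirror plane or centre of symmetry, so none is chiral.

no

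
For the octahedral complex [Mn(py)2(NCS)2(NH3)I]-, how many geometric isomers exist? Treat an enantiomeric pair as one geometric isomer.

6

The six octahedral sites form three mutually perpendicular trans pairs.
Systematic placement gives 6 geometric isomers: py trans, NCS cis; py cis, NCS cis (3 arrangements, 2 chiral); py trans, NCS trans; py cis, NCS trans.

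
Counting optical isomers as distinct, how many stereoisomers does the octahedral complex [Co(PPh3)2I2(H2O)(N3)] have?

An octahedron has six vertices in three trans pairs; every non-trans pair is cis.
The distinct arrangements are (6 in all): PPh3 trans, I cis; PPh3 cis, I cis (3 arrangements, 2 chiral); PPh3 trans, I trans; PPh3 cis, I trans.
Of these, 2 lack any improper symmetry element and so occur as enantiomeric pairs, giving 6 + 2 = 8 stereoisomers in total.

8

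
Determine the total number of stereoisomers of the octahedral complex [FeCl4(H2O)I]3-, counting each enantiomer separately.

An octahedron has six vertices in three trans pairs; every non-trans pair is cis.
The distinct arrangements are (2 in all): H2O and I mutually trans; H2O and I mutually cis.
Each arrangement has an internal mirror plane or centre of symmetry, so none is chiral.

2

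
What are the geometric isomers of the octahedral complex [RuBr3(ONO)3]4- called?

fac and mer

The six octahedral sites form three mutually perpendicular trans pairs.
There are 2 geometric isomers: Br mer; Br fac.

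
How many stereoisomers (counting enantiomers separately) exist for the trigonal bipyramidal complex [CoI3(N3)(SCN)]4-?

A trigonal bipyramid has two axial and three equatorial sites, which are chemically inequivalent.
The distinct arrangements are (4 in all): N3 equatorial, SCN equatorial; N3 axial, SCN equatorial; N3 equatorial, SCN axial; N3 axial, SCN axial.
Each arrangement has an internal mirror plane or centre of symmetry, so none is chiral.

4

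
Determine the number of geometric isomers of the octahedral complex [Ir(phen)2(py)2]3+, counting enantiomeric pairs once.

2

Each phen is bidentate and must span two cis positions.
Systematic placement gives 2 geometric isomers: py trans; py cis (chiral).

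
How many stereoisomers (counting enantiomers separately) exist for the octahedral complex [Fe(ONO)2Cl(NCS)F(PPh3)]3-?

15

An octahedron has six vertices in three trans pairs; every non-trans pair is cis.
Exhaustive case analysis gives 9 geometric isomers.
Of these, 6 lack any improper symmetry element and so occur as enantiomeric pairs, giving 9 + 6 = 15 stereoisomers in total.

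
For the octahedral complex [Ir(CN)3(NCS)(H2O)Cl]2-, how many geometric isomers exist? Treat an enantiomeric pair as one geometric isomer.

4

An octahedron has six vertices in three trans pairs; every non-trans pair is cis.
Systematic placement gives 4 geometric isomers: CN mer (3 arrangements); CN fac (chiral).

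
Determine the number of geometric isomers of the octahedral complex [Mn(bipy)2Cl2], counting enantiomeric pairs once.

2

In an octahedral complex each vertex has one trans partner and four cis neighbours.
Each bipy is bidentate and must span two cis positions.
The distinct arrangements are (2 in all): Cl trans; Cl cis (chiral).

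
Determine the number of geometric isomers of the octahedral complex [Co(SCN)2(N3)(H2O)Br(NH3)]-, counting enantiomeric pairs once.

In an octahedral complex each vertex has one trans partner and four cis neighbours.
Placing the ligands in turn and identifying arrangements related by rotation or reflection leaves 9 distinct geometric isomers.

9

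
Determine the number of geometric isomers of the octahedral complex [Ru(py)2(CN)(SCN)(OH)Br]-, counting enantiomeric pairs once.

9

In an octahedral complex each vertex has one trans partner and four cis neighbours.
Placing the ligands in turn and identifying arrangements related by rotation or reflection leaves 9 distinct geometric isomers.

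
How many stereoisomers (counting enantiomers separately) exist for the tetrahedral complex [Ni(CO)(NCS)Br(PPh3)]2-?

2

All four vertices of a tetrahedron are equivalent and mutually adjacent, so cis/trans isomerism cannot arise.
Only one geometric arrangement is possible; it has no improper symmetry element, so it exists as a pair of enantiomers (2 stereoisomers).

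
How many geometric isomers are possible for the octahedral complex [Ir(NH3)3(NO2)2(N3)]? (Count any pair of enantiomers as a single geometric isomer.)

An octahedron has six vertices in three trans pairs; every non-trans pair is cis.
Working through the distinct placements yields 3 geometric isomers: NH3 mer, NO2 trans; NH3 fac, NO2 cis; NH3 mer, NO2 cis.

3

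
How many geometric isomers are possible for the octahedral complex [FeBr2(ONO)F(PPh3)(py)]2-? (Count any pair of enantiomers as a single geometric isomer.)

An octahedron has six vertices in three trans pairs; every non-trans pair is cis.
Systematic enumeration (placing each ligand type in turn and discarding arrangements equivalent by rotation or reflection) gives 9 geometric isomers.

9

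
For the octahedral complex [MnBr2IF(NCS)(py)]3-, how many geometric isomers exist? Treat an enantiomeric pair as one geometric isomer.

9

The six octahedral sites form three mutually perpendicular trans pairs.
Exhaustive case analysis gives 9 geometric isomers.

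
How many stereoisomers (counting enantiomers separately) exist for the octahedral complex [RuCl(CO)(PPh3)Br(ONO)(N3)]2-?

In an octahedral complex each vertex has one trans partner and four cis neighbours.
Placing the ligands in turn and identifying arrangements related by rotation or reflection leaves 15 distinct geometric isomers.
Of these, 15 lack any improper symmetry element and so occur as enantiomeric pairs, giving 15 + 15 = 30 stereoisomers in total.

30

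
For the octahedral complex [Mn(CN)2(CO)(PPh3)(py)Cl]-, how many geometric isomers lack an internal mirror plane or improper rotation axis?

In an octahedral complex each vertex has one trans partner and four cis neighbours.
Systematic enumeration (placing each ligand type in turn and discarding arrangements equivalent by rotation or reflection) gives 9 geometric isomers.
Of these, 6 lack any improper symmetry element and so occur as enantiomeric pairs, giving 9 + 6 = 15 stereoisomers in total.

6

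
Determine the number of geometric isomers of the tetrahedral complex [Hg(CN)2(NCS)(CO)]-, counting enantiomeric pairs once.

1

In a tetrahedral complex all four positions are equivalent and every pair of ligands is adjacent — there is no cis/trans distinction.
Only one geometric arrangement is possible.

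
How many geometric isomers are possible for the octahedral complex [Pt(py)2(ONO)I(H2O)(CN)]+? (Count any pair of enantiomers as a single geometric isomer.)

9

Systematic enumeration (placing each ligand type in turn and discarding arrangements equivalent by rotation or reflection) gives 9 geometric isomers.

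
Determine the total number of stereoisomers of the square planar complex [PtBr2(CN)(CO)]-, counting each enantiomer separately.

In a square planar complex each vertex has one trans partner and two cis neighbours.
Systematic placement gives 2 geometric isomers: Br cis; Br trans.
Each arrangement has an internal mirror plane or centre of symmetry, so none is chiral.

2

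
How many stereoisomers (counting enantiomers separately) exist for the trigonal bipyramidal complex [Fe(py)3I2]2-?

3

A trigonal bipyramid has two axial and three equatorial sites, which are chemically inequivalent.
Working through the distinct placements yields 3 geometric isomers: I both axial; I one axial, one equatorial; I both equatorial.
Each arrangement has an internal mirror plane or centre of symmetry, so none is chiral.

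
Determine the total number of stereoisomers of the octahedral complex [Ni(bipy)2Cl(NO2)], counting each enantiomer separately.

The six octahedral sites form three mutually perpendicular trans pairs.
Each bipy is bidentate and must span two cis positions.
Systematic placement gives 2 geometric isomers: Cl and NO2 mutually trans; Cl and NO2 mutually cis (chiral).
One of these lacks any improper symmetry element and so occurs as an enantiomeric pair, giving 2 + 1 = 3 stereoisomers in total.

3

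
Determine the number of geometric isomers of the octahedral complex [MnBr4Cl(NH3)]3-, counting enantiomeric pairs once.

The six octahedral sites form three mutually perpendicular trans pairs.
The distinct arrangements are (2 in all): Cl and NH3 mutually trans; Cl and NH3 mutually cis.

2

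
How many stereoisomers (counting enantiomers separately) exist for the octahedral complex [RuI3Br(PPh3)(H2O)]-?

5

In an octahedral complex each vertex has one trans partner and four cis neighbours.
Working through the distinct placements yields 4 geometric isomers: I mer (3 arrangements); I fac (chiral).
One of these lacks any improper symmetry element and so occurs as an enantiomeric pair, giving 4 + 1 = 5 stereoisomers in total.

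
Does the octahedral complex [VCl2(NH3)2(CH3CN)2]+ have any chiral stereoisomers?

yes

The distinct arrangements are (5 in all): Cl trans, NH3 trans, CH3CN trans; Cl cis, NH3 cis, CH3CN trans; Cl cis, NH3 trans, CH3CN cis; Cl cis, NH3 cis, CH3CN cis (chiral); Cl trans, NH3 cis, CH3CN cis.
One of these lacks any improper symmetry element and so occurs as an enantiomeric pair, giving 5 + 1 = 6 stereoisomers in total.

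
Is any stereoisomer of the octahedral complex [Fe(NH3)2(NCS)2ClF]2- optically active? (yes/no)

yes

An octahedron has six vertices in three trans pairs; every non-trans pair is cis.
There are 6 geometric isomers: NH3 trans, NCS trans; NH3 cis, NCS cis (3 arrangements, 2 chiral); NH3 trans, NCS cis; NH3 cis, NCS trans.
Of these, 2 lack any improper symmetry element and so occur as enantiomeric pairs, giving 6 + 2 = 8 stereoisomers in total.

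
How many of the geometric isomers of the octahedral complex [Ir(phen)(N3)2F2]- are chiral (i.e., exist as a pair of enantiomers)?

1

Each phen is bidentate and must span two cis positions.
The distinct arrangements are (3 in all): N3 cis, F trans; N3 cis, F cis (chiral); N3 trans, F cis.
One of these lacks any improper symmetry element and so occurs as an enantiomeric pair, giving 3 + 1 = 4 stereoisomers in total.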